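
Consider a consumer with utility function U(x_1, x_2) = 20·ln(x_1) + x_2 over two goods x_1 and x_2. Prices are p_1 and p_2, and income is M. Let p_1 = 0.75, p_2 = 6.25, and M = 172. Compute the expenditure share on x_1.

share on x_1 = 0.7267

Set MRS = p_1/p_2: (20/x_1)/1 = p_1/p_2.
So x_1*(p_1,p_2) = 20·p_2/p_1, independent of income; and x_2* = (M − 20·p_2)/p_2.
At the given prices: x_1* = 20·6.25/0.75 = 166.6667, and x_2* = 7.52.
Expenditure on x_1: 0.75·166.6667 = 125; share = 0.7267.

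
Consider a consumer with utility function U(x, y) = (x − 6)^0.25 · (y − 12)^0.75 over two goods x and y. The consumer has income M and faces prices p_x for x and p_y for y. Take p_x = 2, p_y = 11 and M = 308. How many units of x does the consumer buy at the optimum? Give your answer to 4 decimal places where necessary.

MRS = (1/3)·(y−12)/(x−6). Tangency with p_x/p_y gives y−12 = 3·(p_x/p_y)·(x−6).
Substituting into the budget: x* = 6 + 0.25·(M − 6·p_x − 12·p_y)/p_x, and y* = 12 + 0.75·(…)/p_y.
Discretionary income = 308 − 6·2 − 12·11 = 164; x* = 6 + 0.25·164/2 = 26.5.

x* = 26.5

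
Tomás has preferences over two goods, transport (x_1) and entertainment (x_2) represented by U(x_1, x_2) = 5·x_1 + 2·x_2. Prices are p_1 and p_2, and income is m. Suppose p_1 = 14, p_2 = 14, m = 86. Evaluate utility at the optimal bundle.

V = 30.7143

Linear utility — the consumer picks whichever good has higher MU/price: 5/14 = 0.3571 vs 2/14 = 0.1429.
x_1 gives more utility per dollar, so spend all income on x_1: x_1* = m/p_1, x_2* = 0.
Numerically: x_1* = 6.1429, x_2* = 0.
Utility at the optimum: U(6.1429, 0) = 30.7143.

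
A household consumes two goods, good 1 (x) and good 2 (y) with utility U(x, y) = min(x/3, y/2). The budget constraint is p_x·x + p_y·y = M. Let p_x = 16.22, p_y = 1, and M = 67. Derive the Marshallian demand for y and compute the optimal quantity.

y* = 2.6451

Leontief preferences: the optimum is at the kink where x/3 = y/2, i.e. y = (2/3)·x.
Budget: p_x·x + p_y·(2/3)·x = M, so (3·p_x + 2·p_y)·x = 3·M.
Demand: x*(p_x,p_y,M) = 3·M/(3·p_x + 2·p_y), y* = 2·M/(3·p_x + 2·p_y).
Here 3·16.22 + 2·1 = 50.66, giving y* = 2.6451.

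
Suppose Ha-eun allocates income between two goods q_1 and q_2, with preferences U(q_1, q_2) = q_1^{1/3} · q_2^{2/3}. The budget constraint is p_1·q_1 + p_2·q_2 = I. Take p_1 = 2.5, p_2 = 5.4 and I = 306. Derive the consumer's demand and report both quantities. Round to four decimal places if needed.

q_1* = 40.8, q_2* = 37.7778

Tangency: MRS = (1/2)·q_2/q_1 = p_1/p_2.
So 1/3·p_2·q_2 = 2/3·p_1·q_1; combined with the budget, a share 1/3 of income goes to q_1.
Demand: q_1*(p_1,p_2,I) = 1/3·I/p_1 and q_2* = 2/3·I/p_2.
At p_1=2.5, p_2=5.4, I=306: q_1* = 1/3·306/2.5 = 40.8, q_2* = 37.7778.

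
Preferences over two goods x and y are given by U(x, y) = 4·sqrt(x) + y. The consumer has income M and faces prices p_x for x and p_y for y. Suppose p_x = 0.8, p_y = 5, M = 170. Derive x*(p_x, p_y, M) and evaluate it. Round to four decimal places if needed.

x* = 156.25

Solve: √x = 2·p_y/p_x, so x*(p_x,p_y) = (2·p_y/p_x)², and y* = (M − p_x·x*)/p_y.
Plugging in: x* = (2·5/0.8)² = 156.25.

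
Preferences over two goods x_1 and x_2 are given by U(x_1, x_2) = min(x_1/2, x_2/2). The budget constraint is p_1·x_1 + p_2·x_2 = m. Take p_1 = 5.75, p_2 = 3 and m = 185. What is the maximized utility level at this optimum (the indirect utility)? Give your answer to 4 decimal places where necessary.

V = 10.5714

With perfect complements, no substitution: consume in ratio x_1:x_2 = 2:2.
Budget: p_1·x_1 + p_2·x_1 = m, so (2·p_1 + 2·p_2)·x_1 = 2·m.
Demand: x_1*(p_1,p_2,m) = 2·m/(2·p_1 + 2·p_2), x_2* = 2·m/(2·p_1 + 2·p_2).
Here 2·5.75 + 2·3 = 17.5, giving x_1* = 21.1429 and x_2* = 21.1429.
Utility at the optimum: U(21.1429, 21.1429) = 10.5714.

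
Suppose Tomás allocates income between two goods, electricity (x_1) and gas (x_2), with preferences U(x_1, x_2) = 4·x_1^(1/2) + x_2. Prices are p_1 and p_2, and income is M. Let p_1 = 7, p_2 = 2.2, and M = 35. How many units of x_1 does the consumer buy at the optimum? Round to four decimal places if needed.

x_1* = 0.3951

Utility is quasi-linear in x_2; the FOC for x_1 is 2/√x_1 = p_1/p_2.
Thus x_1* = (2·p_2/p_1)² — independent of M — with the rest of income spent on x_2.
Plugging in: x_1* = (2·2.2/7)² = 0.3951.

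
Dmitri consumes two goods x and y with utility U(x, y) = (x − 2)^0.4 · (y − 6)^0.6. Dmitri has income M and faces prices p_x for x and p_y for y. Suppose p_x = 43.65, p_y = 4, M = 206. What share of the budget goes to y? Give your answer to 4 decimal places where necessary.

share on y = 0.3923

Let x' = x−2, y' = y−6. MRS = (2/3)·y'/x' = p_x/p_y.
After buying the subsistence bundle (2, 6), a share 0.4 of the remaining income goes to x: x* = 2 + 0.4·(M − 2p_x − 6p_y)/p_x.
Discretionary income = 206 − 2·43.65 − 6·4 = 94.7; x* = 2 + 0.4·94.7/43.65 = 2.8678; y* = 6 + 0.6·94.7/4 = 20.205.
Expenditure on y: 4·20.205 = 80.82; share = 0.3923.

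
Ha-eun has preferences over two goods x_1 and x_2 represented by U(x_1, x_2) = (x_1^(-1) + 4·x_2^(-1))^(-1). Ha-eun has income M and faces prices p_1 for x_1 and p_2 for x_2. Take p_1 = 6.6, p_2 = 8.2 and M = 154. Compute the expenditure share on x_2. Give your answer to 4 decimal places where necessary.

Numerically x_2/x_1 = 1.7943, so x_1* = 154/(6.6 + 8.2·1.7943) = 7.2255 and x_2* = 1.7943·7.2255 = 12.9648.
Expenditure on x_2: 8.2·12.9648 = 106.3114; share = 0.6903.

share on x_2 = 0.6903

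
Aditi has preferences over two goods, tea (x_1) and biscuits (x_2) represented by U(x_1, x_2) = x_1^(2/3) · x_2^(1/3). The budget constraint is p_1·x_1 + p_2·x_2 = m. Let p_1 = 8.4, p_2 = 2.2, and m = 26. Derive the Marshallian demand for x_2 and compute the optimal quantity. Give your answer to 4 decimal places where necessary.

Tangency: MRS = 2·x_2/x_1 = p_1/p_2.
Rearranging, p_2·x_2 = (1/2)·p_1·x_1. Substituting into the budget gives p_1·x_1·(1 + (1/2)) = m.
Demand: x_1*(p_1,p_2,m) = 2/3·m/p_1 and x_2* = 1/3·m/p_2.
At p_1=8.4, p_2=2.2, m=26: x_2* = 1/3·26/2.2 = 3.9394.

x_2* = 3.9394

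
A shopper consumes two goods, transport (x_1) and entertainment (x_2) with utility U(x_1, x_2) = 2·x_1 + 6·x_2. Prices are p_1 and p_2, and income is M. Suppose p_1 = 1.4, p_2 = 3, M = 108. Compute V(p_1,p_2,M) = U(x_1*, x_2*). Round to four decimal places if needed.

Perfect substitutes: compare marginal utility per dollar. 2/p_1 vs 6/p_2 → 1.4286 vs 2.
x_2 gives more utility per dollar, so spend all income on x_2: x_2* = M/p_2, x_1* = 0.
Numerically: x_1* = 0, x_2* = 36.
Utility at the optimum: U(0, 36) = 216.

V = 216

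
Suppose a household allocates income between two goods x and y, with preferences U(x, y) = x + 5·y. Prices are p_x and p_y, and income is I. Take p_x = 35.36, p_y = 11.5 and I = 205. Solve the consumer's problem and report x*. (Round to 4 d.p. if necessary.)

Linear utility — the consumer picks whichever good has higher MU/price: 1/35.36 = 0.0283 vs 5/11.5 = 0.4348.
y gives more utility per dollar, so spend all income on y: y* = I/p_y, x* = 0.
Numerically: x* = 0, y* = 17.8261.

x* = 0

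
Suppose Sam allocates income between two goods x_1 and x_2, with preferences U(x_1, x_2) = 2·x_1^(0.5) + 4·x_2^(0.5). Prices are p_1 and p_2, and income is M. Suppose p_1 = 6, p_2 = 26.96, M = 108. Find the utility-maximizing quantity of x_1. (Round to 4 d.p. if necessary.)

MRS = MU_x_1/MU_x_2 = (1/2)·(x_2/x_1)^(0.5). Set equal to p_1/p_2.
Hence x_2/x_1 = (2·p_1/p_2)^(1/(0.5)), i.e. raised to the 2 power.
With the ratio pinned down, the budget gives x_1* = M/(p_1 + p_2·(x_2/x_1)) and x_2* = (x_2/x_1)·x_1*.
Numerically x_2/x_1 = 0.198117, so x_1* = 108/(6 + 26.96·0.198117) = 9.5228.

x_1* = 9.5228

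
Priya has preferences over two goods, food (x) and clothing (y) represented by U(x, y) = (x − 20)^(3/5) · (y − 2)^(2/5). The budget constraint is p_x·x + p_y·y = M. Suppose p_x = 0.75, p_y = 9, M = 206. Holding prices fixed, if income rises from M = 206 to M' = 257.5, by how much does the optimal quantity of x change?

MRS = (3/2)·(y−2)/(x−20). Tangency with p_x/p_y gives y−2 = (2/3)·(p_x/p_y)·(x−20).
Substituting into the budget: x* = 20 + 0.6·(M − 20·p_x − 2·p_y)/p_x, and y* = 2 + 0.4·(…)/p_y.
Discretionary income = 206 − 20·0.75 − 2·9 = 173; x* = 20 + 0.6·173/0.75 = 158.4.
At M' = 257.5: x* = 199.6. Change: 199.6 − 158.4 = 41.2.

Δx* = 41.2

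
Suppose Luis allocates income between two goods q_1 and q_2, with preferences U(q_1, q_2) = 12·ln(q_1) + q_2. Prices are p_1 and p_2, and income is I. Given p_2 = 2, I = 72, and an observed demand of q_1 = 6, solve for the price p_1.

Set MRS = p_1/p_2: (12/q_1)/1 = p_1/p_2.
So q_1*(p_1,p_2) = 12·p_2/p_1, independent of income; and q_2* = (I − 12·p_2)/p_2.
Set q_1* = 6 in the demand function and solve for p_1: p_1 = 4.

p_1 = 4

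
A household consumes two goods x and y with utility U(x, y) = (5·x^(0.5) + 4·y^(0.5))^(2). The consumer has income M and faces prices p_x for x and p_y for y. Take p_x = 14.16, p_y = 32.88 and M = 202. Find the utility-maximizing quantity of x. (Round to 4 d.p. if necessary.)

x* = 11.1832

From the CES first-order condition, (5/4)·(y/x)^(0.5) = p_x/p_y.
Hence y/x = ((4/5)·p_x/p_y)^(1/(0.5)), i.e. raised to the 2 power.
Substitute y = (y/x)·x into the budget: x* = M/(p_x + p_y·(y/x)).
Numerically y/x = 0.118698, so x* = 202/(14.16 + 32.88·0.118698) = 11.1832.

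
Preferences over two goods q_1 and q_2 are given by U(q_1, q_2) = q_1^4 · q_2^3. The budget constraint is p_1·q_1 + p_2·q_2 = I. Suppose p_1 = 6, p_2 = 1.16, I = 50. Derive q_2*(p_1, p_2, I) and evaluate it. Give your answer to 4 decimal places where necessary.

Tangency: MRS = (4/3)·q_2/q_1 = p_1/p_2.
So 4·p_2·q_2 = 3·p_1·q_1; combined with the budget, a share 4/7 of income goes to q_1.
Demand: q_1*(p_1,p_2,I) = 4/7·I/p_1 and q_2* = 3/7·I/p_2.
At p_1=6, p_2=1.16, I=50: q_2* = 3/7·50/1.16 = 18.4729.

q_2* = 18.4729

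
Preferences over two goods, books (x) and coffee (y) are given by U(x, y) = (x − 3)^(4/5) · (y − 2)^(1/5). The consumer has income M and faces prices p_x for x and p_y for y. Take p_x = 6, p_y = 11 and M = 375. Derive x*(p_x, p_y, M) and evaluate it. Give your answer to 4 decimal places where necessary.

x* = 47.6667

After buying the subsistence bundle (3, 2), a share 0.8 of the remaining income goes to x: x* = 3 + 0.8·(M − 3p_x − 2p_y)/p_x.
Discretionary income = 375 − 3·6 − 2·11 = 335; x* = 3 + 0.8·335/6 = 47.6667.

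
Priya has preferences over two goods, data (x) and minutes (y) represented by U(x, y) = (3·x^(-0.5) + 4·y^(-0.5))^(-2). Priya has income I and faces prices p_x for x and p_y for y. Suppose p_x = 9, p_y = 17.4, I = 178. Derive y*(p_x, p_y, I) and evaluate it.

y* = 6.1528

MU_x ∝ 3·x^(-1.5), MU_y ∝ 4·y^(-1.5), so MRS = (3/4)·(y/x)^(1.5) = p_x/p_y.
Hence y/x = ((4/3)·p_x/p_y)^(1/(1.5)), i.e. raised to the 2/3 power.
Substitute y = (y/x)·x into the budget: x* = I/(p_x + p_y·(y/x)).
Numerically y/x = 0.780587, so x* = 178/(9 + 17.4·0.780587) = 7.8823 and y* = 0.780587·7.8823 = 6.1528.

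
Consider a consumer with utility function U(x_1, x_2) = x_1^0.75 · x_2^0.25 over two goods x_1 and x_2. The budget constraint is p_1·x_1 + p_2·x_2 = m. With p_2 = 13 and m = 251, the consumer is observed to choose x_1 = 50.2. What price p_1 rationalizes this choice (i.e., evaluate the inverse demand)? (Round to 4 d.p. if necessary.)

Tangency: MRS = 3·x_2/x_1 = p_1/p_2.
So 0.75·p_2·x_2 = 0.25·p_1·x_1; combined with the budget, a share 0.75 of income goes to x_1.
Demand: x_1*(p_1,p_2,m) = 0.75·m/p_1 and x_2* = 0.25·m/p_2.
Set x_1* = 50.2 in the demand function and solve for p_1: p_1 = 3.75.

p_1 = 3.75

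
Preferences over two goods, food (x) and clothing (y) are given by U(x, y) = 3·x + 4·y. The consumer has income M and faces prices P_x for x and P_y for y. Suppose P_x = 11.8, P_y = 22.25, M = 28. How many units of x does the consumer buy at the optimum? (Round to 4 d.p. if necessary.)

Linear utility — the consumer picks whichever good has higher MU/price: 3/11.8 = 0.2542 vs 4/22.25 = 0.1798.
x gives more utility per dollar, so spend all income on x: x* = M/P_x, y* = 0.
Numerically: x* = 2.3729, y* = 0.

x* = 2.3729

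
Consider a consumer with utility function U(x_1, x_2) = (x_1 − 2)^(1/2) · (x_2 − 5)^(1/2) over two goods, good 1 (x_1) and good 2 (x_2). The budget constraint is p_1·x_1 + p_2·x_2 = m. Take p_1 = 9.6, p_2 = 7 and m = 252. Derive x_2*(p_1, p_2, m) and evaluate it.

x_2* = 19.1286

Let x_1' = x_1−2, x_2' = x_2−5. MRS = x_2'/x_1' = p_1/p_2.
After buying the subsistence bundle (2, 5), a share 0.5 of the remaining income goes to x_1: x_1* = 2 + 0.5·(m − 2p_1 − 5p_2)/p_1.
Discretionary income = 252 − 2·9.6 − 5·7 = 197.8; x_2* = 5 + 0.5·197.8/7 = 19.1286.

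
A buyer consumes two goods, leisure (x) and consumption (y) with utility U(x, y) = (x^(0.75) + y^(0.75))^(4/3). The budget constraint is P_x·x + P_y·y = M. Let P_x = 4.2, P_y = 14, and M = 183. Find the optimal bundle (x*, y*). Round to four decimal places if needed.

With the ratio pinned down, the budget gives x* = M/(P_x + P_y·(y/x)) and y* = (y/x)·x*.
Numerically y/x = 0.0081, so x* = 183/(4.2 + 14·0.0081) = 42.4259 and y* = 0.0081·42.4259 = 0.3437.

x* = 42.4259, y* = 0.3437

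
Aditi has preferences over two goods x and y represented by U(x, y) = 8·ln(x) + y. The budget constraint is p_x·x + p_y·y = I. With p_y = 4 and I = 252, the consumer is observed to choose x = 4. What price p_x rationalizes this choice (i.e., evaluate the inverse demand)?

MU_x = 8/x, MU_y = 1. Tangency: 8/x = p_x/p_y.
So x*(p_x,p_y) = 8·p_y/p_x, independent of income; and y* = (I − 8·p_y)/p_y.
Set x* = 4 in the demand function and solve for p_x: p_x = 8.

p_x = 8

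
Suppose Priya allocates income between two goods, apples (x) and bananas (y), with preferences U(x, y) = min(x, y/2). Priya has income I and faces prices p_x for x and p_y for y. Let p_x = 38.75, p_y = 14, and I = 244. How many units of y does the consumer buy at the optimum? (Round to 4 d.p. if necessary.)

Demand: x*(p_x,p_y,I) = I/(p_x + 2·p_y), y* = 2·I/(p_x + 2·p_y).
Here 38.75 + 2·14 = 66.75, giving y* = 7.3109.

y* = 7.3109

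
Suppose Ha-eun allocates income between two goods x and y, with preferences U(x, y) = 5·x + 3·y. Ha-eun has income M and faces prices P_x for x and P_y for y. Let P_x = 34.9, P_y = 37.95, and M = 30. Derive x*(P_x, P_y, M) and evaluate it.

x* = 0.8596

Linear utility — the consumer picks whichever good has higher MU/price: 5/34.9 = 0.1433 vs 3/37.95 = 0.0791.
x gives more utility per dollar, so spend all income on x: x* = M/P_x, y* = 0.
Numerically: x* = 0.8596, y* = 0.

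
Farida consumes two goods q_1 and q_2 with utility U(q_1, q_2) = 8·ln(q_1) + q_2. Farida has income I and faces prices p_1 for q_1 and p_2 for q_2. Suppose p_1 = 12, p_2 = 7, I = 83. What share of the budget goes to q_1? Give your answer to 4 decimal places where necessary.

share on q_1 = 0.6747

MU_q_1 = 8/q_1, MU_q_2 = 1. Tangency: 8/q_1 = p_1/p_2.
So q_1*(p_1,p_2) = 8·p_2/p_1, independent of income; and q_2* = (I − 8·p_2)/p_2.
At the given prices: q_1* = 8·7/12 = 4.6667, and q_2* = 3.8571.
Expenditure on q_1: 12·4.6667 = 56; share = 0.6747.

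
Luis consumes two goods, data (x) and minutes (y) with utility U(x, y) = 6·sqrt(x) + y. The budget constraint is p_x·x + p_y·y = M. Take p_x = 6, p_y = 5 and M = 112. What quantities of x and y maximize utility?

MU_x = 3/√x, MU_y = 1. Tangency: 3/√x = p_x/p_y.
Solve: √x = 3·p_y/p_x, so x*(p_x,p_y) = (3·p_y/p_x)², and y* = (M − p_x·x*)/p_y.
Plugging in: x* = (3·5/6)² = 6.25, y* = 14.9.

x* = 6.25, y* = 14.9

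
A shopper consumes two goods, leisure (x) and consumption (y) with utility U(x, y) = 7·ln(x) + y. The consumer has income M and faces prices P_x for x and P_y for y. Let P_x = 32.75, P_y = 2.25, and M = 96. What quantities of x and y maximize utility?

x* = 0.4809, y* = 35.6667

Set MRS = P_x/P_y: (7/x)/1 = P_x/P_y.
So x*(P_x,P_y) = 7·P_y/P_x, independent of income; and y* = (M − 7·P_y)/P_y.
At the given prices: x* = 7·2.25/32.75 = 0.4809, and y* = 35.6667.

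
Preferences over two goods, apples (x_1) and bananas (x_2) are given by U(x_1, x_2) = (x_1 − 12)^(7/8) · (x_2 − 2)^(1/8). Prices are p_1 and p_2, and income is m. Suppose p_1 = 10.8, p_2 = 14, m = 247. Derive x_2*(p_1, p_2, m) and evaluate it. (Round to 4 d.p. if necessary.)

x_2* = 2.7982

MRS = 7·(x_2−2)/(x_1−12). Tangency with p_1/p_2 gives x_2−2 = (1/7)·(p_1/p_2)·(x_1−12).
After buying the subsistence bundle (12, 2), a share 0.875 of the remaining income goes to x_1: x_1* = 12 + 0.875·(m − 12p_1 − 2p_2)/p_1.
Discretionary income = 247 − 12·10.8 − 2·14 = 89.4; x_2* = 2 + 0.125·89.4/14 = 2.7982.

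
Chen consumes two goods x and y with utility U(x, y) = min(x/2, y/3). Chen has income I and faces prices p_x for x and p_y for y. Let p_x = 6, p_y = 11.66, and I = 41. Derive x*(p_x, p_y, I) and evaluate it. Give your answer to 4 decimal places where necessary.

Demand: x*(p_x,p_y,I) = 2·I/(2·p_x + 3·p_y), y* = 3·I/(2·p_x + 3·p_y).
Here 2·6 + 3·11.66 = 46.98, giving x* = 1.7454.

x* = 1.7454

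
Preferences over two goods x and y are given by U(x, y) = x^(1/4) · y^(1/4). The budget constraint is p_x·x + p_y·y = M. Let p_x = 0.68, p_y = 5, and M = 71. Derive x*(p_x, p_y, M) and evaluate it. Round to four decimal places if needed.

x* = 52.2059

At p_x=0.68, p_y=5, M=71: x* = 0.5·71/0.68 = 52.2059.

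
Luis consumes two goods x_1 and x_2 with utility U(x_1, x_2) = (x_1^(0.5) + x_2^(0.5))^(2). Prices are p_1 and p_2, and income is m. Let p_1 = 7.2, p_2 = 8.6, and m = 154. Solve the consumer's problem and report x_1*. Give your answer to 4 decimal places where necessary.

x_1* = 11.6421

MRS = MU_x_1/MU_x_2 = (x_2/x_1)^(0.5). Set equal to p_1/p_2.
Solve for the ratio: x_2/x_1 = [p_1/p_2]^(2).
Substitute x_2 = (x_2/x_1)·x_1 into the budget: x_1* = m/(p_1 + p_2·(x_2/x_1)).
Numerically x_2/x_1 = 0.700919, so x_1* = 154/(7.2 + 8.6·0.700919) = 11.6421.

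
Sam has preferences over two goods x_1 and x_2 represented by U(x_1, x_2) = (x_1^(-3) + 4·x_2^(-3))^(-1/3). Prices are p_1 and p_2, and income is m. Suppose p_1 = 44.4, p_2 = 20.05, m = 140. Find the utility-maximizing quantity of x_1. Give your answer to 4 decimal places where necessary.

x_1* = 1.7724

MU_x_1 ∝ x_1^(-4), MU_x_2 ∝ 4·x_2^(-4), so MRS = (1/4)·(x_2/x_1)^(4) = p_1/p_2.
Hence x_2/x_1 = (4·p_1/p_2)^(1/(4)), i.e. raised to the 0.25 power.
Substitute x_2 = (x_2/x_1)·x_1 into the budget: x_1* = m/(p_1 + p_2·(x_2/x_1)).
Numerically x_2/x_1 = 1.725171, so x_1* = 140/(44.4 + 20.05·1.725171) = 1.7724.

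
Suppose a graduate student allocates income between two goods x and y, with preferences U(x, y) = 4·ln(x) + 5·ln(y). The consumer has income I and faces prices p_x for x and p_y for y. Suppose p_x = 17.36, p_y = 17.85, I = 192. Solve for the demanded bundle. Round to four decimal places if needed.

Tangency: MRS = (4/5)·y/x = p_x/p_y.
So 4·p_y·y = 5·p_x·x; combined with the budget, a share 4/9 of income goes to x.
Demand: x*(p_x,p_y,I) = 4/9·I/p_x and y* = 5/9·I/p_y.
At p_x=17.36, p_y=17.85, I=192: x* = 4/9·192/17.36 = 4.9155, y* = 5.9757.

x* = 4.9155, y* = 5.9757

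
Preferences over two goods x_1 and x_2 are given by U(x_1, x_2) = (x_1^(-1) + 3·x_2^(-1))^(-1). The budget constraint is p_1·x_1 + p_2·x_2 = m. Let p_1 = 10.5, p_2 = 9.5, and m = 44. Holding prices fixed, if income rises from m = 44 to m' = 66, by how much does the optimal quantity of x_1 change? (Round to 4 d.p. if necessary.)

Δx_1* = 0.7914

Substitute x_2 = (x_2/x_1)·x_1 into the budget: x_1* = m/(p_1 + p_2·(x_2/x_1)).
Numerically x_2/x_1 = 1.820931, so x_1* = 44/(10.5 + 9.5·1.820931) = 1.5828.
At m' = 66: x_1* = 2.3742. Change: 2.3742 − 1.5828 = 0.7914.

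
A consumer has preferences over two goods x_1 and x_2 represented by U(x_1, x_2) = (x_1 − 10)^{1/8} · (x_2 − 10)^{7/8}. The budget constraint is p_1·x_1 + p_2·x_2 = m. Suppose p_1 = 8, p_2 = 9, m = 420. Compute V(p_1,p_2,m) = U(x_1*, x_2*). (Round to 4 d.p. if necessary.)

V = 19.3403

Let x_1' = x_1−10, x_2' = x_2−10. MRS = (1/7)·x_2'/x_1' = p_1/p_2.
After buying the subsistence bundle (10, 10), a share 0.125 of the remaining income goes to x_1: x_1* = 10 + 0.125·(m − 10p_1 − 10p_2)/p_1.
Discretionary income = 420 − 10·8 − 10·9 = 250; x_1* = 10 + 0.125·250/8 = 13.9062; x_2* = 10 + 0.875·250/9 = 34.3056.
Utility at the optimum: U(13.9062, 34.3056) = 19.3403.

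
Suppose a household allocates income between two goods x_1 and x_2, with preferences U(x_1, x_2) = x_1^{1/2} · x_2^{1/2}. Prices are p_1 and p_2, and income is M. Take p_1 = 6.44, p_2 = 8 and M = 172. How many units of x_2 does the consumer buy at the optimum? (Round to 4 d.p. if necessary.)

Tangency: MRS = x_2/x_1 = p_1/p_2.
So 0.5·p_2·x_2 = 0.5·p_1·x_1; combined with the budget, a share 0.5 of income goes to x_1.
Demand: x_1*(p_1,p_2,M) = 0.5·M/p_1 and x_2* = 0.5·M/p_2.
At p_1=6.44, p_2=8, M=172: x_2* = 0.5·172/8 = 10.75.

x_2* = 10.75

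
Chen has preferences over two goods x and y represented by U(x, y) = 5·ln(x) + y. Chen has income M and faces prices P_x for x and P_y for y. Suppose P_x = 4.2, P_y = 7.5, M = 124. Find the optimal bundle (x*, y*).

Set MRS = P_x/P_y: (5/x)/1 = P_x/P_y.
So x*(P_x,P_y) = 5·P_y/P_x, independent of income; and y* = (M − 5·P_y)/P_y.
At the given prices: x* = 5·7.5/4.2 = 8.9286, and y* = 11.5333.

x* = 8.9286, y* = 11.5333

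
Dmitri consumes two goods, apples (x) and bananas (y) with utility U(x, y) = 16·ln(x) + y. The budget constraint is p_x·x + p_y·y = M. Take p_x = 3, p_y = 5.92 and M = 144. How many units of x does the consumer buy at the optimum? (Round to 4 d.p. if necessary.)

x* = 31.5733

MU_x = 16/x, MU_y = 1. Tangency: 16/x = p_x/p_y.
So x*(p_x,p_y) = 16·p_y/p_x, independent of income; and y* = (M − 16·p_y)/p_y.
At the given prices: x* = 16·5.92/3 = 31.5733.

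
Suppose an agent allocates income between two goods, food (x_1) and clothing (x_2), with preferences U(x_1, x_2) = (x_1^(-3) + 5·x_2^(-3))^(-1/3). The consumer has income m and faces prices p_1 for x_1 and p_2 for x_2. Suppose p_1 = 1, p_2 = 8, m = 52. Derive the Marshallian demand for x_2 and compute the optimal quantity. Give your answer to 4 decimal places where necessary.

x_2* = 5.6988

MU_x_1 ∝ x_1^(-4), MU_x_2 ∝ 5·x_2^(-4), so MRS = (1/5)·(x_2/x_1)^(4) = p_1/p_2.
Solve for the ratio: x_2/x_1 = [5·p_1/p_2]^(0.25).
With the ratio pinned down, the budget gives x_1* = m/(p_1 + p_2·(x_2/x_1)) and x_2* = (x_2/x_1)·x_1*.
Numerically x_2/x_1 = 0.88914, so x_1* = 52/(1 + 8·0.88914) = 6.4094 and x_2* = 0.88914·6.4094 = 5.6988.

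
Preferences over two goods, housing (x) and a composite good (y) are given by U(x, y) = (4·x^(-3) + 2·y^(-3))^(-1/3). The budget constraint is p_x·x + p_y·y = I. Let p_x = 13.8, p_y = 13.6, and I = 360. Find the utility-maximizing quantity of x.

x* = 14.2416

MRS = MU_x/MU_y = 2·(y/x)^(4). Set equal to p_x/p_y.
Solve for the ratio: y/x = [(1/2)·p_x/p_y]^(0.25).
Substitute y = (y/x)·x into the budget: x* = I/(p_x + p_y·(y/x)).
Numerically y/x = 0.843971, so x* = 360/(13.8 + 13.6·0.843971) = 14.2416.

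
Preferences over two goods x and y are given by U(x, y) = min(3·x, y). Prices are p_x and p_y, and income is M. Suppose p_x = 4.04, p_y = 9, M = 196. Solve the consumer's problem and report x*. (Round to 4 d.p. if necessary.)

Leontief preferences: the optimum is at the kink where x/1 = y/3, i.e. y = 3·x.
Budget: p_x·x + p_y·3·x = M, so (p_x + 3·p_y)·x = M.
Demand: x*(p_x,p_y,M) = M/(p_x + 3·p_y), y* = 3·M/(p_x + 3·p_y).
Here 4.04 + 3·9 = 31.04, giving x* = 6.3144.

x* = 6.3144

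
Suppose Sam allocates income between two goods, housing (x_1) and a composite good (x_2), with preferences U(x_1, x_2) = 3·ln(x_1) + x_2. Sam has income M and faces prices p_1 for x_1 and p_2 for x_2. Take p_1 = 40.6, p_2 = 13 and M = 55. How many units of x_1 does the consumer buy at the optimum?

So x_1*(p_1,p_2) = 3·p_2/p_1, independent of income; and x_2* = (M − 3·p_2)/p_2.
At the given prices: x_1* = 3·13/40.6 = 0.9606.

x_1* = 0.9606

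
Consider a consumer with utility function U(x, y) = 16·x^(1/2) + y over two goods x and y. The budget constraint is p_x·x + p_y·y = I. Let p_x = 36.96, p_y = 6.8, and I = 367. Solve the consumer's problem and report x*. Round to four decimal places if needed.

x* = 2.1664

Set MRS = p_x/p_y: 8·x^(−1/2) = p_x/p_y.
Thus x* = (8·p_y/p_x)² — independent of I — with the rest of income spent on y.
Plugging in: x* = (8·6.8/36.96)² = 2.1664.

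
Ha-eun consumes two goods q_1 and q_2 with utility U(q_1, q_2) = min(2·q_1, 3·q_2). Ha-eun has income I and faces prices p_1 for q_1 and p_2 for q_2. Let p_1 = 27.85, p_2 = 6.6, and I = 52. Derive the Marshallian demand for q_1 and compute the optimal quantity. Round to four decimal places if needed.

With perfect complements, no substitution: consume in ratio q_1:q_2 = 3:2.
Budget: p_1·q_1 + p_2·(2/3)·q_1 = I, so (3·p_1 + 2·p_2)·q_1 = 3·I.
Demand: q_1*(p_1,p_2,I) = 3·I/(3·p_1 + 2·p_2), q_2* = 2·I/(3·p_1 + 2·p_2).
Here 3·27.85 + 2·6.6 = 96.75, giving q_1* = 1.6124.

q_1* = 1.6124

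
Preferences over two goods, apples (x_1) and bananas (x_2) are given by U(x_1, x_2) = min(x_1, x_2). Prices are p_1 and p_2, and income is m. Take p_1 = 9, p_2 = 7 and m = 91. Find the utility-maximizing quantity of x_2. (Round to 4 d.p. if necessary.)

x_2* = 5.6875

With perfect complements, no substitution: consume in ratio x_1:x_2 = 1:1.
Budget: p_1·x_1 + p_2·x_1 = m, so (p_1 + p_2)·x_1 = m.
Demand: x_1*(p_1,p_2,m) = m/(p_1 + p_2), x_2* = m/(p_1 + p_2).
Here 9 + 7 = 16, giving x_2* = 5.6875.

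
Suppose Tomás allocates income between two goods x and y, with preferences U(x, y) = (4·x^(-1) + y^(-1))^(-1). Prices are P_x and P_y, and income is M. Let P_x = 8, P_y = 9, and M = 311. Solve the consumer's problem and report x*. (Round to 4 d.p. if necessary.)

x* = 25.403

MU_x ∝ 4·x^(-2), MU_y ∝ y^(-2), so MRS = 4·(y/x)^(2) = P_x/P_y.
Hence y/x = ((1/4)·P_x/P_y)^(1/(2)), i.e. raised to the 0.5 power.
Substitute y = (y/x)·x into the budget: x* = M/(P_x + P_y·(y/x)).
Numerically y/x = 0.471405, so x* = 311/(8 + 9·0.471405) = 25.403.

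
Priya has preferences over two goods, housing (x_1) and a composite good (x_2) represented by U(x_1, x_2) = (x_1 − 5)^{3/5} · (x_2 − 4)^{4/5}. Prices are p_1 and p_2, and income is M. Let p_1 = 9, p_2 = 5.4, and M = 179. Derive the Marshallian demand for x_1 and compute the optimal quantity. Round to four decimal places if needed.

Discretionary income = 179 − 5·9 − 4·5.4 = 112.4; x_1* = 5 + 3/7·112.4/9 = 10.3524.

x_1* = 10.3524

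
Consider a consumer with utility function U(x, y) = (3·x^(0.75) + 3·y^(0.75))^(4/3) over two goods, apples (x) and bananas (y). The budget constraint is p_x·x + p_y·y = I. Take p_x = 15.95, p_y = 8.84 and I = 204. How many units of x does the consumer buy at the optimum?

From the CES first-order condition, (y/x)^(0.25) = p_x/p_y.
Solve for the ratio: y/x = [p_x/p_y]^(4).
With the ratio pinned down, the budget gives x* = I/(p_x + p_y·(y/x)) and y* = (y/x)·x*.
Numerically y/x = 10.598239, so x* = 204/(15.95 + 8.84·10.598239) = 1.8607.

x* = 1.8607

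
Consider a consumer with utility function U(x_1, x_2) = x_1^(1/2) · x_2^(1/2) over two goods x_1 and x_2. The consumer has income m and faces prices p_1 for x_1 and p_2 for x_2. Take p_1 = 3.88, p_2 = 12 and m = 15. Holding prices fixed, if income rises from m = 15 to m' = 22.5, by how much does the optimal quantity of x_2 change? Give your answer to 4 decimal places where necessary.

Δx_2* = 0.3125

MU_x_1/MU_x_2 = (0.5·x_2)/(0.5·x_1); tangency sets this equal to p_1/p_2.
Rearranging, p_2·x_2 = p_1·x_1. Substituting into the budget gives p_1·x_1·(1 + 1) = m.
Demand: x_1*(p_1,p_2,m) = 0.5·m/p_1 and x_2* = 0.5·m/p_2.
At p_1=3.88, p_2=12, m=15: x_2* = 0.5·15/12 = 0.625.
At m' = 22.5: x_2* = 0.9375. Change: 0.9375 − 0.625 = 0.3125.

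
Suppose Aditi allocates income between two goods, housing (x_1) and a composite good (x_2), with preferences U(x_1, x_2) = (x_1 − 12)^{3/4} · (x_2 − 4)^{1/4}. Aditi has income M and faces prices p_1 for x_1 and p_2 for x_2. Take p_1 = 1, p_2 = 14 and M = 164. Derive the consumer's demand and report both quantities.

x_1* = 84, x_2* = 5.7143

This is Cobb-Douglas in (x_1−12, x_2−4): tangency gives 0.75·p_2·(x_2−4) = 0.25·p_1·(x_1−12).
Substituting into the budget: x_1* = 12 + 0.75·(M − 12·p_1 − 4·p_2)/p_1, and x_2* = 4 + 0.25·(…)/p_2.
Discretionary income = 164 − 12·1 − 4·14 = 96; x_1* = 12 + 0.75·96/1 = 84; x_2* = 4 + 0.25·96/14 = 5.7143.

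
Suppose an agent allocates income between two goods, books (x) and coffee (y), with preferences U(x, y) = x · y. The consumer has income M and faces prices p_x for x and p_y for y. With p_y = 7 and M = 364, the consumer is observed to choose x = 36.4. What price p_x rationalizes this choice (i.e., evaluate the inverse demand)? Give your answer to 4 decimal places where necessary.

Tangency: MRS = y/x = p_x/p_y.
So p_y·y = p_x·x; combined with the budget, a share 0.5 of income goes to x.
Demand: x*(p_x,p_y,M) = 0.5·M/p_x and y* = 0.5·M/p_y.
Set x* = 36.4 in the demand function and solve for p_x: p_x = 5.

p_x = 5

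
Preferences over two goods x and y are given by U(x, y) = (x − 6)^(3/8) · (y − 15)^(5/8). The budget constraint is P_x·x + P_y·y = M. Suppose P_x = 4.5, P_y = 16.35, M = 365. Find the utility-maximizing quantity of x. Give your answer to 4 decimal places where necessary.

x* = 13.7292

This is Cobb-Douglas in (x−6, y−15): tangency gives 0.375·P_y·(y−15) = 0.625·P_x·(x−6).
After buying the subsistence bundle (6, 15), a share 0.375 of the remaining income goes to x: x* = 6 + 0.375·(M − 6P_x − 15P_y)/P_x.
Discretionary income = 365 − 6·4.5 − 15·16.35 = 92.75; x* = 6 + 0.375·92.75/4.5 = 13.7292.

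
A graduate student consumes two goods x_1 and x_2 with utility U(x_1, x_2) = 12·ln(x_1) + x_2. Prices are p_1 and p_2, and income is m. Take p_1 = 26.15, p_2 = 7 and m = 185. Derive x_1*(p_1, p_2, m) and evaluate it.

Set MRS = p_1/p_2: (12/x_1)/1 = p_1/p_2.
So x_1*(p_1,p_2) = 12·p_2/p_1, independent of income; and x_2* = (m − 12·p_2)/p_2.
At the given prices: x_1* = 12·7/26.15 = 3.2122.

x_1* = 3.2122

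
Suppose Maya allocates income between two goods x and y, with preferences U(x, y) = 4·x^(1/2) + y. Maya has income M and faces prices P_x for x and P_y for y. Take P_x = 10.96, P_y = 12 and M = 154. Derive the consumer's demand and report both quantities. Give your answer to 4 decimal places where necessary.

MU_x = 2/√x, MU_y = 1. Tangency: 2/√x = P_x/P_y.
Solve: √x = 2·P_y/P_x, so x*(P_x,P_y) = (2·P_y/P_x)², and y* = (M − P_x·x*)/P_y.
Plugging in: x* = (2·12/10.96)² = 4.7951, y* = 8.4538.

x* = 4.7951, y* = 8.4538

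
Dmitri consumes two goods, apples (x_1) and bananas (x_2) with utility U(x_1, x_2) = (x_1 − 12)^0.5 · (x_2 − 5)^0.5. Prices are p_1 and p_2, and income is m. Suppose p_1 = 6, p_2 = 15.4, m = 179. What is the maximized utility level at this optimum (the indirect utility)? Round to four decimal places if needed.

V = 1.5605

MRS = (x_2−5)/(x_1−12). Tangency with p_1/p_2 gives x_2−5 = (p_1/p_2)·(x_1−12).
Substituting into the budget: x_1* = 12 + 0.5·(m − 12·p_1 − 5·p_2)/p_1, and x_2* = 5 + 0.5·(…)/p_2.
Discretionary income = 179 − 12·6 − 5·15.4 = 30; x_1* = 12 + 0.5·30/6 = 14.5; x_2* = 5 + 0.5·30/15.4 = 5.974.
Utility at the optimum: U(14.5, 5.974) = 1.5605.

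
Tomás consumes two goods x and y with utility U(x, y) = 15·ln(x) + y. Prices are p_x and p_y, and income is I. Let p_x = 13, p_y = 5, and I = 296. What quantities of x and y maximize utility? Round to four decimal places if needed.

So x*(p_x,p_y) = 15·p_y/p_x, independent of income; and y* = (I − 15·p_y)/p_y.
At the given prices: x* = 15·5/13 = 5.7692, and y* = 44.2.

x* = 5.7692, y* = 44.2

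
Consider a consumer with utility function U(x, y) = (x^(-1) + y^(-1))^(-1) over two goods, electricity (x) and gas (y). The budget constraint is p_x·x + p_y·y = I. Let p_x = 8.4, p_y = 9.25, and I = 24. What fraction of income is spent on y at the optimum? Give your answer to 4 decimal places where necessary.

From the CES first-order condition, (y/x)^(2) = p_x/p_y.
Solve for the ratio: y/x = [p_x/p_y]^(0.5).
Substitute y = (y/x)·x into the budget: x* = I/(p_x + p_y·(y/x)).
Numerically y/x = 0.952947, so x* = 24/(8.4 + 9.25·0.952947) = 1.3942 and y* = 0.952947·1.3942 = 1.3286.
Expenditure on y: 9.25·1.3286 = 12.2891; share = 0.512.

share on y = 0.512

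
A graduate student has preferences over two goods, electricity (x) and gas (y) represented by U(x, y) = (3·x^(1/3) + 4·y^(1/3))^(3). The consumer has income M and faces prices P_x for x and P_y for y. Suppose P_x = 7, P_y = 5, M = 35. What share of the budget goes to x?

share on x = 0.3544

MRS = MU_x/MU_y = (3/4)·(y/x)^(2/3). Set equal to P_x/P_y.
Hence y/x = ((4/3)·P_x/P_y)^(1/(2/3)), i.e. raised to the 1.5 power.
Substitute y = (y/x)·x into the budget: x* = M/(P_x + P_y·(y/x)).
Numerically y/x = 2.550352, so x* = 35/(7 + 5·2.550352) = 1.772 and y* = 2.550352·1.772 = 4.5192.
Expenditure on x: 7·1.772 = 12.404; share = 0.3544.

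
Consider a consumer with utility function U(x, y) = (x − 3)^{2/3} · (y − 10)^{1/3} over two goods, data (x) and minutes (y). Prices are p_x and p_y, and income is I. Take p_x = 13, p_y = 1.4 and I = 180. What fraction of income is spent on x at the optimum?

This is Cobb-Douglas in (x−3, y−10): tangency gives 2/3·p_y·(y−10) = 1/3·p_x·(x−3).
Substituting into the budget: x* = 3 + 2/3·(I − 3·p_x − 10·p_y)/p_x, and y* = 10 + 1/3·(…)/p_y.
Discretionary income = 180 − 3·13 − 10·1.4 = 127; x* = 3 + 2/3·127/13 = 9.5128; y* = 10 + 1/3·127/1.4 = 40.2381.
Expenditure on x: 13·9.5128 = 123.6667; share = 0.687.

share on x = 0.687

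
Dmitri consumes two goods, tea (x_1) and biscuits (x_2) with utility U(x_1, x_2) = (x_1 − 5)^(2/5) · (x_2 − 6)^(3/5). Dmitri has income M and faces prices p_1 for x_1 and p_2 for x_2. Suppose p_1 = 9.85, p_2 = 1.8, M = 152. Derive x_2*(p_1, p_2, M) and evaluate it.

Let x_1' = x_1−5, x_2' = x_2−6. MRS = (2/3)·x_2'/x_1' = p_1/p_2.
Substituting into the budget: x_1* = 5 + 0.4·(M − 5·p_1 − 6·p_2)/p_1, and x_2* = 6 + 0.6·(…)/p_2.
Discretionary income = 152 − 5·9.85 − 6·1.8 = 91.95; x_2* = 6 + 0.6·91.95/1.8 = 36.65.

x_2* = 36.65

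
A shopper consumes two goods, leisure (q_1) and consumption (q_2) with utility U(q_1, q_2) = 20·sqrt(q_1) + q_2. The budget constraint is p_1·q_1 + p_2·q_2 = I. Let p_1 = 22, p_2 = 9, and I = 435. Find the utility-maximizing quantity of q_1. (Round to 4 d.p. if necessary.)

MU_q_1 = 10/√q_1, MU_q_2 = 1. Tangency: 10/√q_1 = p_1/p_2.
Thus q_1* = (10·p_2/p_1)² — independent of I — with the rest of income spent on q_2.
Plugging in: q_1* = (10·9/22)² = 16.7355.

q_1* = 16.7355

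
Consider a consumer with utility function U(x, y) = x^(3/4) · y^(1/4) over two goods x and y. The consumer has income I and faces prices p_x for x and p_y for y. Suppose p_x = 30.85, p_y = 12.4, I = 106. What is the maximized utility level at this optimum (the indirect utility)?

Tangency: MRS = 3·y/x = p_x/p_y.
So 0.75·p_y·y = 0.25·p_x·x; combined with the budget, a share 0.75 of income goes to x.
Demand: x*(p_x,p_y,I) = 0.75·I/p_x and y* = 0.25·I/p_y.
At p_x=30.85, p_y=12.4, I=106: x* = 0.75·106/30.85 = 2.577, y* = 2.1371.
Utility at the optimum: U(2.577, 2.1371) = 2.4592.

V = 2.4592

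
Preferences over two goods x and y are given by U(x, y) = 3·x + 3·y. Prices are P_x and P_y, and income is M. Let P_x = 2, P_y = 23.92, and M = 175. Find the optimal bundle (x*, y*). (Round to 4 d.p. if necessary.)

x* = 87.5, y* = 0

x gives more utility per dollar, so spend all income on x: x* = M/P_x, y* = 0.
Numerically: x* = 87.5, y* = 0.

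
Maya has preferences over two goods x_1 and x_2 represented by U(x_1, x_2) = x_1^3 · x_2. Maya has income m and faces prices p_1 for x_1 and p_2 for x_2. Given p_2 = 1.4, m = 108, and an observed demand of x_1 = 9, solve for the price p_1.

p_1 = 9

Tangency: MRS = 3·x_2/x_1 = p_1/p_2.
So 3·p_2·x_2 = p_1·x_1; combined with the budget, a share 0.75 of income goes to x_1.
Demand: x_1*(p_1,p_2,m) = 0.75·m/p_1 and x_2* = 0.25·m/p_2.
Set x_1* = 9 in the demand function and solve for p_1: p_1 = 9.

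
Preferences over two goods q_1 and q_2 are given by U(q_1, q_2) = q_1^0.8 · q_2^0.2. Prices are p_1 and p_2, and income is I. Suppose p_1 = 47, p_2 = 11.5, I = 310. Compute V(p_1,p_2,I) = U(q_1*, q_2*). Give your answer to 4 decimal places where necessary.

V = 5.2993

Demand: q_1*(p_1,p_2,I) = 0.8·I/p_1 and q_2* = 0.2·I/p_2.
At p_1=47, p_2=11.5, I=310: q_1* = 0.8·310/47 = 5.2766, q_2* = 5.3913.
Utility at the optimum: U(5.2766, 5.3913) = 5.2993.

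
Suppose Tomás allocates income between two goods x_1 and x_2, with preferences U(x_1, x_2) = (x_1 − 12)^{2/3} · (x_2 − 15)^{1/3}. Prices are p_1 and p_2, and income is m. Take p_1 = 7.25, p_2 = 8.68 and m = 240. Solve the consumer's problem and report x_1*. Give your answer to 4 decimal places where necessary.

x_1* = 14.0966

Discretionary income = 240 − 12·7.25 − 15·8.68 = 22.8; x_1* = 12 + 2/3·22.8/7.25 = 14.0966.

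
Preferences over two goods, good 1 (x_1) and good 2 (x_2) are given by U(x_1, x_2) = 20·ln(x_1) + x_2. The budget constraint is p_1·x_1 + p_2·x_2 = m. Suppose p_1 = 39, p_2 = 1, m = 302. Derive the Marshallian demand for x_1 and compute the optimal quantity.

MU_x_1 = 20/x_1, MU_x_2 = 1. Tangency: 20/x_1 = p_1/p_2.
So x_1*(p_1,p_2) = 20·p_2/p_1, independent of income; and x_2* = (m − 20·p_2)/p_2.
At the given prices: x_1* = 20·1/39 = 0.5128.

x_1* = 0.5128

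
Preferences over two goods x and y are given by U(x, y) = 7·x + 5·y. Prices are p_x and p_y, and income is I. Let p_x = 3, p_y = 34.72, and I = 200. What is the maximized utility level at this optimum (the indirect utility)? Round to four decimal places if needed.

Linear utility — the consumer picks whichever good has higher MU/price: 7/3 = 2.3333 vs 5/34.72 = 0.144.
x gives more utility per dollar, so spend all income on x: x* = I/p_x, y* = 0.
Numerically: x* = 66.6667, y* = 0.
Utility at the optimum: U(66.6667, 0) = 466.6667.

V = 466.6667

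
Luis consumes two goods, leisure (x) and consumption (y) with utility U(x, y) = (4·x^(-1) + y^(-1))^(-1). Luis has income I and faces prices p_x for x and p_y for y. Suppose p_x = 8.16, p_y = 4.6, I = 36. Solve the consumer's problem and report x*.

x* = 3.2076

With the ratio pinned down, the budget gives x* = I/(p_x + p_y·(y/x)) and y* = (y/x)·x*.
Numerically y/x = 0.665942, so x* = 36/(8.16 + 4.6·0.665942) = 3.2076.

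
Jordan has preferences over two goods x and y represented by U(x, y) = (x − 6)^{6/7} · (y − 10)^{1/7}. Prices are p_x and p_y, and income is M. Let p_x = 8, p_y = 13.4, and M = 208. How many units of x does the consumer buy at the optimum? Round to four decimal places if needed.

This is Cobb-Douglas in (x−6, y−10): tangency gives 6/7·p_y·(y−10) = 1/7·p_x·(x−6).
Substituting into the budget: x* = 6 + 6/7·(M − 6·p_x − 10·p_y)/p_x, and y* = 10 + 1/7·(…)/p_y.
Discretionary income = 208 − 6·8 − 10·13.4 = 26; x* = 6 + 6/7·26/8 = 8.7857.

x* = 8.7857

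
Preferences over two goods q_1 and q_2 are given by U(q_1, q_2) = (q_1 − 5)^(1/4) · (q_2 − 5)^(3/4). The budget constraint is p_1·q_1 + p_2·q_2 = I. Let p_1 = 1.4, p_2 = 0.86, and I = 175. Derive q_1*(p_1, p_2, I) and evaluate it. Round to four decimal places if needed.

q_1* = 34.2321

Substituting into the budget: q_1* = 5 + 0.25·(I − 5·p_1 − 5·p_2)/p_1, and q_2* = 5 + 0.75·(…)/p_2.
Discretionary income = 175 − 5·1.4 − 5·0.86 = 163.7; q_1* = 5 + 0.25·163.7/1.4 = 34.2321.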